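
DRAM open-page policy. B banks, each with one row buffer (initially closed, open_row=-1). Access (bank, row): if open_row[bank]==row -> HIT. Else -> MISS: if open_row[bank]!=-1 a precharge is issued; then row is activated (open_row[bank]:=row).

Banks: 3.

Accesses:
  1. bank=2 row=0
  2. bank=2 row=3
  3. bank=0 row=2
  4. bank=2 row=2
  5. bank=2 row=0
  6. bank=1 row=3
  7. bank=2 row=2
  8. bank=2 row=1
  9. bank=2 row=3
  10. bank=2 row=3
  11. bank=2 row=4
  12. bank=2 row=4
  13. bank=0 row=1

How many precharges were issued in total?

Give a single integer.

Answer: 8

Derivation:
Acc 1: bank2 row0 -> MISS (open row0); precharges=0
Acc 2: bank2 row3 -> MISS (open row3); precharges=1
Acc 3: bank0 row2 -> MISS (open row2); precharges=1
Acc 4: bank2 row2 -> MISS (open row2); precharges=2
Acc 5: bank2 row0 -> MISS (open row0); precharges=3
Acc 6: bank1 row3 -> MISS (open row3); precharges=3
Acc 7: bank2 row2 -> MISS (open row2); precharges=4
Acc 8: bank2 row1 -> MISS (open row1); precharges=5
Acc 9: bank2 row3 -> MISS (open row3); precharges=6
Acc 10: bank2 row3 -> HIT
Acc 11: bank2 row4 -> MISS (open row4); precharges=7
Acc 12: bank2 row4 -> HIT
Acc 13: bank0 row1 -> MISS (open row1); precharges=8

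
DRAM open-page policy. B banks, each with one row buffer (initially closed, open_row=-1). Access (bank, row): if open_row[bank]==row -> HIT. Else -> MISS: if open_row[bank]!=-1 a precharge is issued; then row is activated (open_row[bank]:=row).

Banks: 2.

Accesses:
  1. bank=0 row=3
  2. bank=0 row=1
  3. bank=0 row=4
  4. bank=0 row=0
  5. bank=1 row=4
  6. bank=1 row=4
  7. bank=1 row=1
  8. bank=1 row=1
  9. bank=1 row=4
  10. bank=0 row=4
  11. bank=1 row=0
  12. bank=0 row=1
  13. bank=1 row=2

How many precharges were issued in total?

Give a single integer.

Acc 1: bank0 row3 -> MISS (open row3); precharges=0
Acc 2: bank0 row1 -> MISS (open row1); precharges=1
Acc 3: bank0 row4 -> MISS (open row4); precharges=2
Acc 4: bank0 row0 -> MISS (open row0); precharges=3
Acc 5: bank1 row4 -> MISS (open row4); precharges=3
Acc 6: bank1 row4 -> HIT
Acc 7: bank1 row1 -> MISS (open row1); precharges=4
Acc 8: bank1 row1 -> HIT
Acc 9: bank1 row4 -> MISS (open row4); precharges=5
Acc 10: bank0 row4 -> MISS (open row4); precharges=6
Acc 11: bank1 row0 -> MISS (open row0); precharges=7
Acc 12: bank0 row1 -> MISS (open row1); precharges=8
Acc 13: bank1 row2 -> MISS (open row2); precharges=9

Answer: 9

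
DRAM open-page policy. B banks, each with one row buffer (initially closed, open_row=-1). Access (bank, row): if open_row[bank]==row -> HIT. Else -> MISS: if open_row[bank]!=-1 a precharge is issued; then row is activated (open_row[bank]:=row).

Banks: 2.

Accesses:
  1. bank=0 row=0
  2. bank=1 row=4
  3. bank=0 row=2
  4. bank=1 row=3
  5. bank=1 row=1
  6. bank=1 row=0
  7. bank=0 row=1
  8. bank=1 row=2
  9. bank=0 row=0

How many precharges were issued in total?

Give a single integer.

Acc 1: bank0 row0 -> MISS (open row0); precharges=0
Acc 2: bank1 row4 -> MISS (open row4); precharges=0
Acc 3: bank0 row2 -> MISS (open row2); precharges=1
Acc 4: bank1 row3 -> MISS (open row3); precharges=2
Acc 5: bank1 row1 -> MISS (open row1); precharges=3
Acc 6: bank1 row0 -> MISS (open row0); precharges=4
Acc 7: bank0 row1 -> MISS (open row1); precharges=5
Acc 8: bank1 row2 -> MISS (open row2); precharges=6
Acc 9: bank0 row0 -> MISS (open row0); precharges=7

Answer: 7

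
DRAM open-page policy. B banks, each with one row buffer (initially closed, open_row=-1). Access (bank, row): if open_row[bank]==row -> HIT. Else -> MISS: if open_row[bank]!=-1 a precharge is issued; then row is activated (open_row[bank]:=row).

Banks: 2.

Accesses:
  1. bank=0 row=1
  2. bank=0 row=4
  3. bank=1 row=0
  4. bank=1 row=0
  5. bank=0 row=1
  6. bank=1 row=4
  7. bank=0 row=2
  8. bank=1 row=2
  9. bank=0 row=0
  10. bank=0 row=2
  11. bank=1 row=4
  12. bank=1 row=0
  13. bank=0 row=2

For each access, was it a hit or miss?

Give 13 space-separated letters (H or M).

Acc 1: bank0 row1 -> MISS (open row1); precharges=0
Acc 2: bank0 row4 -> MISS (open row4); precharges=1
Acc 3: bank1 row0 -> MISS (open row0); precharges=1
Acc 4: bank1 row0 -> HIT
Acc 5: bank0 row1 -> MISS (open row1); precharges=2
Acc 6: bank1 row4 -> MISS (open row4); precharges=3
Acc 7: bank0 row2 -> MISS (open row2); precharges=4
Acc 8: bank1 row2 -> MISS (open row2); precharges=5
Acc 9: bank0 row0 -> MISS (open row0); precharges=6
Acc 10: bank0 row2 -> MISS (open row2); precharges=7
Acc 11: bank1 row4 -> MISS (open row4); precharges=8
Acc 12: bank1 row0 -> MISS (open row0); precharges=9
Acc 13: bank0 row2 -> HIT

Answer: M M M H M M M M M M M M H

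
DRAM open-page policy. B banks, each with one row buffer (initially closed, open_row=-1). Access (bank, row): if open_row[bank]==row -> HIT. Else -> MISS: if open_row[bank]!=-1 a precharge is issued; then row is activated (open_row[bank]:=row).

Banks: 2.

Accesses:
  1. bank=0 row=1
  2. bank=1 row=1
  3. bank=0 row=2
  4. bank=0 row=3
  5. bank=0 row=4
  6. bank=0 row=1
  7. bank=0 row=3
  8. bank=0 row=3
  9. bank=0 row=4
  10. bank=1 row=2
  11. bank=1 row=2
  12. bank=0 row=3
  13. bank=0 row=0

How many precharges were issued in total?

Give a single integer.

Answer: 9

Derivation:
Acc 1: bank0 row1 -> MISS (open row1); precharges=0
Acc 2: bank1 row1 -> MISS (open row1); precharges=0
Acc 3: bank0 row2 -> MISS (open row2); precharges=1
Acc 4: bank0 row3 -> MISS (open row3); precharges=2
Acc 5: bank0 row4 -> MISS (open row4); precharges=3
Acc 6: bank0 row1 -> MISS (open row1); precharges=4
Acc 7: bank0 row3 -> MISS (open row3); precharges=5
Acc 8: bank0 row3 -> HIT
Acc 9: bank0 row4 -> MISS (open row4); precharges=6
Acc 10: bank1 row2 -> MISS (open row2); precharges=7
Acc 11: bank1 row2 -> HIT
Acc 12: bank0 row3 -> MISS (open row3); precharges=8
Acc 13: bank0 row0 -> MISS (open row0); precharges=9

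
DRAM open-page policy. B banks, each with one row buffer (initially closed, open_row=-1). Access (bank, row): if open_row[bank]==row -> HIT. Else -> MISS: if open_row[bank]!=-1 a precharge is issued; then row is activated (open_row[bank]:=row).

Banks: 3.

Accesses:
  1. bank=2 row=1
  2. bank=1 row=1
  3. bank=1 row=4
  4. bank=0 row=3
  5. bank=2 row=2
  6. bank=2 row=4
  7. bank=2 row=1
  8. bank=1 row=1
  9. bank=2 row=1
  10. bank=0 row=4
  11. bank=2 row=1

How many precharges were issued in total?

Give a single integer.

Answer: 6

Derivation:
Acc 1: bank2 row1 -> MISS (open row1); precharges=0
Acc 2: bank1 row1 -> MISS (open row1); precharges=0
Acc 3: bank1 row4 -> MISS (open row4); precharges=1
Acc 4: bank0 row3 -> MISS (open row3); precharges=1
Acc 5: bank2 row2 -> MISS (open row2); precharges=2
Acc 6: bank2 row4 -> MISS (open row4); precharges=3
Acc 7: bank2 row1 -> MISS (open row1); precharges=4
Acc 8: bank1 row1 -> MISS (open row1); precharges=5
Acc 9: bank2 row1 -> HIT
Acc 10: bank0 row4 -> MISS (open row4); precharges=6
Acc 11: bank2 row1 -> HIT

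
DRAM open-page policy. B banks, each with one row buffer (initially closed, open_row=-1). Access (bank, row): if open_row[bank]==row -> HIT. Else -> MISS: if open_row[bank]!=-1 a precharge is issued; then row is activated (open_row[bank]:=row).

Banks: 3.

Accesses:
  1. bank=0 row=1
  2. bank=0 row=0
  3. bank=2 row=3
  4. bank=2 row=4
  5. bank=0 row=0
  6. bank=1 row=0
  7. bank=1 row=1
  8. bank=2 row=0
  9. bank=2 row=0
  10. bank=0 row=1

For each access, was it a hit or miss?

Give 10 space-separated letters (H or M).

Acc 1: bank0 row1 -> MISS (open row1); precharges=0
Acc 2: bank0 row0 -> MISS (open row0); precharges=1
Acc 3: bank2 row3 -> MISS (open row3); precharges=1
Acc 4: bank2 row4 -> MISS (open row4); precharges=2
Acc 5: bank0 row0 -> HIT
Acc 6: bank1 row0 -> MISS (open row0); precharges=2
Acc 7: bank1 row1 -> MISS (open row1); precharges=3
Acc 8: bank2 row0 -> MISS (open row0); precharges=4
Acc 9: bank2 row0 -> HIT
Acc 10: bank0 row1 -> MISS (open row1); precharges=5

Answer: M M M M H M M M H M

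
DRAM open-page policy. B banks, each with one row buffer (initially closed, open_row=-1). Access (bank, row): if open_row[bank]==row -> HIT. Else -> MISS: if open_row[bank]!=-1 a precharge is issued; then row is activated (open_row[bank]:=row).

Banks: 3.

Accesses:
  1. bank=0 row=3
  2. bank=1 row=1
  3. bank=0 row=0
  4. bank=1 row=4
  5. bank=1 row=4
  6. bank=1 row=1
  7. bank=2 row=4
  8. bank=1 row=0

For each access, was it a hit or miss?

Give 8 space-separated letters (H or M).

Answer: M M M M H M M M

Derivation:
Acc 1: bank0 row3 -> MISS (open row3); precharges=0
Acc 2: bank1 row1 -> MISS (open row1); precharges=0
Acc 3: bank0 row0 -> MISS (open row0); precharges=1
Acc 4: bank1 row4 -> MISS (open row4); precharges=2
Acc 5: bank1 row4 -> HIT
Acc 6: bank1 row1 -> MISS (open row1); precharges=3
Acc 7: bank2 row4 -> MISS (open row4); precharges=3
Acc 8: bank1 row0 -> MISS (open row0); precharges=4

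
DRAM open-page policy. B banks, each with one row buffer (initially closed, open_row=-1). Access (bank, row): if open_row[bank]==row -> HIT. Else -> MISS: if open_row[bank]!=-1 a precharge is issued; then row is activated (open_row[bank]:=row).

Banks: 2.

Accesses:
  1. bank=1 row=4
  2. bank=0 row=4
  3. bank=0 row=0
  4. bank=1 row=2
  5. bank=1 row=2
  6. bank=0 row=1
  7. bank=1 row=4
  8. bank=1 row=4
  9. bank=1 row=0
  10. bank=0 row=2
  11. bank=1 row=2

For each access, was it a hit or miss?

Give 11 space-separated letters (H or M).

Answer: M M M M H M M H M M M

Derivation:
Acc 1: bank1 row4 -> MISS (open row4); precharges=0
Acc 2: bank0 row4 -> MISS (open row4); precharges=0
Acc 3: bank0 row0 -> MISS (open row0); precharges=1
Acc 4: bank1 row2 -> MISS (open row2); precharges=2
Acc 5: bank1 row2 -> HIT
Acc 6: bank0 row1 -> MISS (open row1); precharges=3
Acc 7: bank1 row4 -> MISS (open row4); precharges=4
Acc 8: bank1 row4 -> HIT
Acc 9: bank1 row0 -> MISS (open row0); precharges=5
Acc 10: bank0 row2 -> MISS (open row2); precharges=6
Acc 11: bank1 row2 -> MISS (open row2); precharges=7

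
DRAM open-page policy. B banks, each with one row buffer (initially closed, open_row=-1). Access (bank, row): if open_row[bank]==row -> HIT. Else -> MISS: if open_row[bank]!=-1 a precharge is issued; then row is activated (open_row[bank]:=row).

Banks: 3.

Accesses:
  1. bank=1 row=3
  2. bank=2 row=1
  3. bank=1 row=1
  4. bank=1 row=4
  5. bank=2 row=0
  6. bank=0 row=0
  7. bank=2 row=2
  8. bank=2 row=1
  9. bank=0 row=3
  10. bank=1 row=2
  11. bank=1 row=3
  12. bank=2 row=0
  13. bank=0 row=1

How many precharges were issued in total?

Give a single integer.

Acc 1: bank1 row3 -> MISS (open row3); precharges=0
Acc 2: bank2 row1 -> MISS (open row1); precharges=0
Acc 3: bank1 row1 -> MISS (open row1); precharges=1
Acc 4: bank1 row4 -> MISS (open row4); precharges=2
Acc 5: bank2 row0 -> MISS (open row0); precharges=3
Acc 6: bank0 row0 -> MISS (open row0); precharges=3
Acc 7: bank2 row2 -> MISS (open row2); precharges=4
Acc 8: bank2 row1 -> MISS (open row1); precharges=5
Acc 9: bank0 row3 -> MISS (open row3); precharges=6
Acc 10: bank1 row2 -> MISS (open row2); precharges=7
Acc 11: bank1 row3 -> MISS (open row3); precharges=8
Acc 12: bank2 row0 -> MISS (open row0); precharges=9
Acc 13: bank0 row1 -> MISS (open row1); precharges=10

Answer: 10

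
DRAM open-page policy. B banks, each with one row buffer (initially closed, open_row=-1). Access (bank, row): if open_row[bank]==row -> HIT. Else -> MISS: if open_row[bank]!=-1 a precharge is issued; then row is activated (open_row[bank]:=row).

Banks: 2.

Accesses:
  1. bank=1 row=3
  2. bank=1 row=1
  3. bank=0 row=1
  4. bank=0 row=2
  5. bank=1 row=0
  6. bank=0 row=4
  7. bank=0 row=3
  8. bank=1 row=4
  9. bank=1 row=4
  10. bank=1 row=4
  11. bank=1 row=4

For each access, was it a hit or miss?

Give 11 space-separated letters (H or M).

Answer: M M M M M M M M H H H

Derivation:
Acc 1: bank1 row3 -> MISS (open row3); precharges=0
Acc 2: bank1 row1 -> MISS (open row1); precharges=1
Acc 3: bank0 row1 -> MISS (open row1); precharges=1
Acc 4: bank0 row2 -> MISS (open row2); precharges=2
Acc 5: bank1 row0 -> MISS (open row0); precharges=3
Acc 6: bank0 row4 -> MISS (open row4); precharges=4
Acc 7: bank0 row3 -> MISS (open row3); precharges=5
Acc 8: bank1 row4 -> MISS (open row4); precharges=6
Acc 9: bank1 row4 -> HIT
Acc 10: bank1 row4 -> HIT
Acc 11: bank1 row4 -> HIT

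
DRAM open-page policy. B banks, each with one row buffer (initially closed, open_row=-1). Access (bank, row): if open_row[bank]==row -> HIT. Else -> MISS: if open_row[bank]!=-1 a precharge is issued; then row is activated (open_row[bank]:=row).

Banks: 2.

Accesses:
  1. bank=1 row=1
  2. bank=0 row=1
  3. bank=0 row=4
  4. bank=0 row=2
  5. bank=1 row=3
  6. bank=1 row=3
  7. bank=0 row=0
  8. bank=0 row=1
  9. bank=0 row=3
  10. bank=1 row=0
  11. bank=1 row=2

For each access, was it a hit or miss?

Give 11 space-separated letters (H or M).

Acc 1: bank1 row1 -> MISS (open row1); precharges=0
Acc 2: bank0 row1 -> MISS (open row1); precharges=0
Acc 3: bank0 row4 -> MISS (open row4); precharges=1
Acc 4: bank0 row2 -> MISS (open row2); precharges=2
Acc 5: bank1 row3 -> MISS (open row3); precharges=3
Acc 6: bank1 row3 -> HIT
Acc 7: bank0 row0 -> MISS (open row0); precharges=4
Acc 8: bank0 row1 -> MISS (open row1); precharges=5
Acc 9: bank0 row3 -> MISS (open row3); precharges=6
Acc 10: bank1 row0 -> MISS (open row0); precharges=7
Acc 11: bank1 row2 -> MISS (open row2); precharges=8

Answer: M M M M M H M M M M M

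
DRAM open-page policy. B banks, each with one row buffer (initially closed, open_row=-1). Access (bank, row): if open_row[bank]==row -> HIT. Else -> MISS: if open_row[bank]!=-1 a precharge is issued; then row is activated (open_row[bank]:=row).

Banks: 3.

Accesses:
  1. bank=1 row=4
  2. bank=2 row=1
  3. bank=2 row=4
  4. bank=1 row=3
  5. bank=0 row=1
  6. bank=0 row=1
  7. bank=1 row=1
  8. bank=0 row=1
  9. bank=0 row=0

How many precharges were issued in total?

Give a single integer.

Acc 1: bank1 row4 -> MISS (open row4); precharges=0
Acc 2: bank2 row1 -> MISS (open row1); precharges=0
Acc 3: bank2 row4 -> MISS (open row4); precharges=1
Acc 4: bank1 row3 -> MISS (open row3); precharges=2
Acc 5: bank0 row1 -> MISS (open row1); precharges=2
Acc 6: bank0 row1 -> HIT
Acc 7: bank1 row1 -> MISS (open row1); precharges=3
Acc 8: bank0 row1 -> HIT
Acc 9: bank0 row0 -> MISS (open row0); precharges=4

Answer: 4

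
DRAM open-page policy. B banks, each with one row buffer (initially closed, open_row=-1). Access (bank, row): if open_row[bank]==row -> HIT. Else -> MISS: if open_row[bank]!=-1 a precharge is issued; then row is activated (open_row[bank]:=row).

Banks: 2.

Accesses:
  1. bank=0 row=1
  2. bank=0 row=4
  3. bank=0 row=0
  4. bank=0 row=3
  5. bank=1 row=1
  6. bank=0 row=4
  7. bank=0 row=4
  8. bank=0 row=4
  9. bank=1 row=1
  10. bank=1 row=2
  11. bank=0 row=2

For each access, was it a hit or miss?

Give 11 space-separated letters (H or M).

Answer: M M M M M M H H H M M

Derivation:
Acc 1: bank0 row1 -> MISS (open row1); precharges=0
Acc 2: bank0 row4 -> MISS (open row4); precharges=1
Acc 3: bank0 row0 -> MISS (open row0); precharges=2
Acc 4: bank0 row3 -> MISS (open row3); precharges=3
Acc 5: bank1 row1 -> MISS (open row1); precharges=3
Acc 6: bank0 row4 -> MISS (open row4); precharges=4
Acc 7: bank0 row4 -> HIT
Acc 8: bank0 row4 -> HIT
Acc 9: bank1 row1 -> HIT
Acc 10: bank1 row2 -> MISS (open row2); precharges=5
Acc 11: bank0 row2 -> MISS (open row2); precharges=6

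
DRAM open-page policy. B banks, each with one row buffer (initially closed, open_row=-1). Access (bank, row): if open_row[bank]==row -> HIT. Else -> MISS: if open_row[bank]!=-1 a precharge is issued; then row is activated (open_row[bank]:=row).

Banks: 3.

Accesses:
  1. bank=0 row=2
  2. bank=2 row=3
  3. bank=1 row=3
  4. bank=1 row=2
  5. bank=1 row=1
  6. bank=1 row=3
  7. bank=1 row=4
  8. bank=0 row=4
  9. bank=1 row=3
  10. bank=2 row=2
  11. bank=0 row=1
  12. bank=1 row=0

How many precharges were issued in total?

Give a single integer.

Answer: 9

Derivation:
Acc 1: bank0 row2 -> MISS (open row2); precharges=0
Acc 2: bank2 row3 -> MISS (open row3); precharges=0
Acc 3: bank1 row3 -> MISS (open row3); precharges=0
Acc 4: bank1 row2 -> MISS (open row2); precharges=1
Acc 5: bank1 row1 -> MISS (open row1); precharges=2
Acc 6: bank1 row3 -> MISS (open row3); precharges=3
Acc 7: bank1 row4 -> MISS (open row4); precharges=4
Acc 8: bank0 row4 -> MISS (open row4); precharges=5
Acc 9: bank1 row3 -> MISS (open row3); precharges=6
Acc 10: bank2 row2 -> MISS (open row2); precharges=7
Acc 11: bank0 row1 -> MISS (open row1); precharges=8
Acc 12: bank1 row0 -> MISS (open row0); precharges=9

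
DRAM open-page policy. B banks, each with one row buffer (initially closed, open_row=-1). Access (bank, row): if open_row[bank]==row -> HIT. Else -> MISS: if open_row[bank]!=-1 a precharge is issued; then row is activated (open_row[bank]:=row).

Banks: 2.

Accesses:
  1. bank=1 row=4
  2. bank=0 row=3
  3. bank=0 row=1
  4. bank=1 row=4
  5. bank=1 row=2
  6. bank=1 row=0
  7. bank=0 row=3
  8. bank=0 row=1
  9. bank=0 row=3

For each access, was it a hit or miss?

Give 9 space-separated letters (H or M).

Answer: M M M H M M M M M

Derivation:
Acc 1: bank1 row4 -> MISS (open row4); precharges=0
Acc 2: bank0 row3 -> MISS (open row3); precharges=0
Acc 3: bank0 row1 -> MISS (open row1); precharges=1
Acc 4: bank1 row4 -> HIT
Acc 5: bank1 row2 -> MISS (open row2); precharges=2
Acc 6: bank1 row0 -> MISS (open row0); precharges=3
Acc 7: bank0 row3 -> MISS (open row3); precharges=4
Acc 8: bank0 row1 -> MISS (open row1); precharges=5
Acc 9: bank0 row3 -> MISS (open row3); precharges=6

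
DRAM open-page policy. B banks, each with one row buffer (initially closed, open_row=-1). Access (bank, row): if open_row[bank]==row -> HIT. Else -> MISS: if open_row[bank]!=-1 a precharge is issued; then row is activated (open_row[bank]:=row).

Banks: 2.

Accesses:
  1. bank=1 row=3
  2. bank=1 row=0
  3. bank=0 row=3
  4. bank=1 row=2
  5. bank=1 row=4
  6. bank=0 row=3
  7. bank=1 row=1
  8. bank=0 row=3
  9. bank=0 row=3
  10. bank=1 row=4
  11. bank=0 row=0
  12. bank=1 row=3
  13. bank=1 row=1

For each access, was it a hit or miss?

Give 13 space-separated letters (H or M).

Answer: M M M M M H M H H M M M M

Derivation:
Acc 1: bank1 row3 -> MISS (open row3); precharges=0
Acc 2: bank1 row0 -> MISS (open row0); precharges=1
Acc 3: bank0 row3 -> MISS (open row3); precharges=1
Acc 4: bank1 row2 -> MISS (open row2); precharges=2
Acc 5: bank1 row4 -> MISS (open row4); precharges=3
Acc 6: bank0 row3 -> HIT
Acc 7: bank1 row1 -> MISS (open row1); precharges=4
Acc 8: bank0 row3 -> HIT
Acc 9: bank0 row3 -> HIT
Acc 10: bank1 row4 -> MISS (open row4); precharges=5
Acc 11: bank0 row0 -> MISS (open row0); precharges=6
Acc 12: bank1 row3 -> MISS (open row3); precharges=7
Acc 13: bank1 row1 -> MISS (open row1); precharges=8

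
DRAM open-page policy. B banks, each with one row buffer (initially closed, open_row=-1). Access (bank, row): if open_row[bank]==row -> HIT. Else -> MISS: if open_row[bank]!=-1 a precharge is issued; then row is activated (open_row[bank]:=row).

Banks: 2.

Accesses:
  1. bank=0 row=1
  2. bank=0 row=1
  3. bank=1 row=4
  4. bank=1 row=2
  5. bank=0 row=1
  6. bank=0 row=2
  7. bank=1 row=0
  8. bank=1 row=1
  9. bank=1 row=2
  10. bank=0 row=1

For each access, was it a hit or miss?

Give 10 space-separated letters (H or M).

Acc 1: bank0 row1 -> MISS (open row1); precharges=0
Acc 2: bank0 row1 -> HIT
Acc 3: bank1 row4 -> MISS (open row4); precharges=0
Acc 4: bank1 row2 -> MISS (open row2); precharges=1
Acc 5: bank0 row1 -> HIT
Acc 6: bank0 row2 -> MISS (open row2); precharges=2
Acc 7: bank1 row0 -> MISS (open row0); precharges=3
Acc 8: bank1 row1 -> MISS (open row1); precharges=4
Acc 9: bank1 row2 -> MISS (open row2); precharges=5
Acc 10: bank0 row1 -> MISS (open row1); precharges=6

Answer: M H M M H M M M M M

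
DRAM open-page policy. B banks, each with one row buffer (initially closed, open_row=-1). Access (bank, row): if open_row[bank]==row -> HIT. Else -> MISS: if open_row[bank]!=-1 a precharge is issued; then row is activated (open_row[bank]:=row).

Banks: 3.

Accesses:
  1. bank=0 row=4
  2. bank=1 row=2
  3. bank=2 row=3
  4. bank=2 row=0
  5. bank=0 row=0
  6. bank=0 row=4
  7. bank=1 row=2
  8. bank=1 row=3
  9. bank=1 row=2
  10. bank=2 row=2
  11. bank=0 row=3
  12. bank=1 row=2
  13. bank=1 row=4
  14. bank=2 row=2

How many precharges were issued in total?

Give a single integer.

Answer: 8

Derivation:
Acc 1: bank0 row4 -> MISS (open row4); precharges=0
Acc 2: bank1 row2 -> MISS (open row2); precharges=0
Acc 3: bank2 row3 -> MISS (open row3); precharges=0
Acc 4: bank2 row0 -> MISS (open row0); precharges=1
Acc 5: bank0 row0 -> MISS (open row0); precharges=2
Acc 6: bank0 row4 -> MISS (open row4); precharges=3
Acc 7: bank1 row2 -> HIT
Acc 8: bank1 row3 -> MISS (open row3); precharges=4
Acc 9: bank1 row2 -> MISS (open row2); precharges=5
Acc 10: bank2 row2 -> MISS (open row2); precharges=6
Acc 11: bank0 row3 -> MISS (open row3); precharges=7
Acc 12: bank1 row2 -> HIT
Acc 13: bank1 row4 -> MISS (open row4); precharges=8
Acc 14: bank2 row2 -> HIT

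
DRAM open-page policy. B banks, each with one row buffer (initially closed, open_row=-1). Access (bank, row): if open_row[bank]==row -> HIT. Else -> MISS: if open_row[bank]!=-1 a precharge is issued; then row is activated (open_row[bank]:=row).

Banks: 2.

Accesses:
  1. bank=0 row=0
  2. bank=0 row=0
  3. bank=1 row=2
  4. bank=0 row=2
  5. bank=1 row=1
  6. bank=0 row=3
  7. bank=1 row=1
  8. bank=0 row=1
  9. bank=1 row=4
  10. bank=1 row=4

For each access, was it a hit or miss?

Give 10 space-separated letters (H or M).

Answer: M H M M M M H M M H

Derivation:
Acc 1: bank0 row0 -> MISS (open row0); precharges=0
Acc 2: bank0 row0 -> HIT
Acc 3: bank1 row2 -> MISS (open row2); precharges=0
Acc 4: bank0 row2 -> MISS (open row2); precharges=1
Acc 5: bank1 row1 -> MISS (open row1); precharges=2
Acc 6: bank0 row3 -> MISS (open row3); precharges=3
Acc 7: bank1 row1 -> HIT
Acc 8: bank0 row1 -> MISS (open row1); precharges=4
Acc 9: bank1 row4 -> MISS (open row4); precharges=5
Acc 10: bank1 row4 -> HIT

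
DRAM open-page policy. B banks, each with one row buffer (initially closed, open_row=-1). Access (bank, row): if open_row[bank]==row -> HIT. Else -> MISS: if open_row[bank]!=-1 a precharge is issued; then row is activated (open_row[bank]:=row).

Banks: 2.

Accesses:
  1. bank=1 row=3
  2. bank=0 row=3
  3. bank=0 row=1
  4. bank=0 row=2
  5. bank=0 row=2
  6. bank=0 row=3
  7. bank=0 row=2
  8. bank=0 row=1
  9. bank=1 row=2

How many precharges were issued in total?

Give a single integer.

Acc 1: bank1 row3 -> MISS (open row3); precharges=0
Acc 2: bank0 row3 -> MISS (open row3); precharges=0
Acc 3: bank0 row1 -> MISS (open row1); precharges=1
Acc 4: bank0 row2 -> MISS (open row2); precharges=2
Acc 5: bank0 row2 -> HIT
Acc 6: bank0 row3 -> MISS (open row3); precharges=3
Acc 7: bank0 row2 -> MISS (open row2); precharges=4
Acc 8: bank0 row1 -> MISS (open row1); precharges=5
Acc 9: bank1 row2 -> MISS (open row2); precharges=6

Answer: 6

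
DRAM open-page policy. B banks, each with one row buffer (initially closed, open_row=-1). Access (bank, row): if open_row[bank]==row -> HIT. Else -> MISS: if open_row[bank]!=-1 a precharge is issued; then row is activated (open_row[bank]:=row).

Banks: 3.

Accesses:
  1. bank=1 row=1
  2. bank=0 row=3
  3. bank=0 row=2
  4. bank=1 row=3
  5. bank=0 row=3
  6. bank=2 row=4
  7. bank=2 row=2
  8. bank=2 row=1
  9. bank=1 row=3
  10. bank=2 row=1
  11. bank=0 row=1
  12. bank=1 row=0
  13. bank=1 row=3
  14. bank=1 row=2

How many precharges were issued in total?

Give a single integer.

Answer: 9

Derivation:
Acc 1: bank1 row1 -> MISS (open row1); precharges=0
Acc 2: bank0 row3 -> MISS (open row3); precharges=0
Acc 3: bank0 row2 -> MISS (open row2); precharges=1
Acc 4: bank1 row3 -> MISS (open row3); precharges=2
Acc 5: bank0 row3 -> MISS (open row3); precharges=3
Acc 6: bank2 row4 -> MISS (open row4); precharges=3
Acc 7: bank2 row2 -> MISS (open row2); precharges=4
Acc 8: bank2 row1 -> MISS (open row1); precharges=5
Acc 9: bank1 row3 -> HIT
Acc 10: bank2 row1 -> HIT
Acc 11: bank0 row1 -> MISS (open row1); precharges=6
Acc 12: bank1 row0 -> MISS (open row0); precharges=7
Acc 13: bank1 row3 -> MISS (open row3); precharges=8
Acc 14: bank1 row2 -> MISS (open row2); precharges=9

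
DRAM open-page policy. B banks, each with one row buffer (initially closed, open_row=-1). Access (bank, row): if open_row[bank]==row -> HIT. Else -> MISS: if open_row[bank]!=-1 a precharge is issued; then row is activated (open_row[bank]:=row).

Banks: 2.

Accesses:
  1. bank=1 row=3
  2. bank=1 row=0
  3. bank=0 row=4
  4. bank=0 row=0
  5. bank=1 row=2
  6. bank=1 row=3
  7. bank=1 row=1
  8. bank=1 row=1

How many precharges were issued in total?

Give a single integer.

Answer: 5

Derivation:
Acc 1: bank1 row3 -> MISS (open row3); precharges=0
Acc 2: bank1 row0 -> MISS (open row0); precharges=1
Acc 3: bank0 row4 -> MISS (open row4); precharges=1
Acc 4: bank0 row0 -> MISS (open row0); precharges=2
Acc 5: bank1 row2 -> MISS (open row2); precharges=3
Acc 6: bank1 row3 -> MISS (open row3); precharges=4
Acc 7: bank1 row1 -> MISS (open row1); precharges=5
Acc 8: bank1 row1 -> HIT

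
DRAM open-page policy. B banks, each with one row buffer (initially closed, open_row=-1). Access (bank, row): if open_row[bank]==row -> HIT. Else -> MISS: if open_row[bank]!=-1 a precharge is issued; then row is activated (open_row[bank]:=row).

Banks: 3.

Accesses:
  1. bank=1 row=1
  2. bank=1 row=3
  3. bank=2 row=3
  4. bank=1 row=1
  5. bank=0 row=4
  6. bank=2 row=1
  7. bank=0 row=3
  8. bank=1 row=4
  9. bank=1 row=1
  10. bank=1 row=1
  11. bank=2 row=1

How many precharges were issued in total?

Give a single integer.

Answer: 6

Derivation:
Acc 1: bank1 row1 -> MISS (open row1); precharges=0
Acc 2: bank1 row3 -> MISS (open row3); precharges=1
Acc 3: bank2 row3 -> MISS (open row3); precharges=1
Acc 4: bank1 row1 -> MISS (open row1); precharges=2
Acc 5: bank0 row4 -> MISS (open row4); precharges=2
Acc 6: bank2 row1 -> MISS (open row1); precharges=3
Acc 7: bank0 row3 -> MISS (open row3); precharges=4
Acc 8: bank1 row4 -> MISS (open row4); precharges=5
Acc 9: bank1 row1 -> MISS (open row1); precharges=6
Acc 10: bank1 row1 -> HIT
Acc 11: bank2 row1 -> HIT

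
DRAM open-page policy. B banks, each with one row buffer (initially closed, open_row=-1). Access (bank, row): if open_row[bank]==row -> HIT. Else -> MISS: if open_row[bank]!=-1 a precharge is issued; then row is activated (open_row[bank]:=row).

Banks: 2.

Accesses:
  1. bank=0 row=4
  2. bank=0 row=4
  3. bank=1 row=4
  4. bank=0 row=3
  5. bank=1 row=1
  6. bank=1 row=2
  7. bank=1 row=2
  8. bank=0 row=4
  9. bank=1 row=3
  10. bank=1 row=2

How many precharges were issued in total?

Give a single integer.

Acc 1: bank0 row4 -> MISS (open row4); precharges=0
Acc 2: bank0 row4 -> HIT
Acc 3: bank1 row4 -> MISS (open row4); precharges=0
Acc 4: bank0 row3 -> MISS (open row3); precharges=1
Acc 5: bank1 row1 -> MISS (open row1); precharges=2
Acc 6: bank1 row2 -> MISS (open row2); precharges=3
Acc 7: bank1 row2 -> HIT
Acc 8: bank0 row4 -> MISS (open row4); precharges=4
Acc 9: bank1 row3 -> MISS (open row3); precharges=5
Acc 10: bank1 row2 -> MISS (open row2); precharges=6

Answer: 6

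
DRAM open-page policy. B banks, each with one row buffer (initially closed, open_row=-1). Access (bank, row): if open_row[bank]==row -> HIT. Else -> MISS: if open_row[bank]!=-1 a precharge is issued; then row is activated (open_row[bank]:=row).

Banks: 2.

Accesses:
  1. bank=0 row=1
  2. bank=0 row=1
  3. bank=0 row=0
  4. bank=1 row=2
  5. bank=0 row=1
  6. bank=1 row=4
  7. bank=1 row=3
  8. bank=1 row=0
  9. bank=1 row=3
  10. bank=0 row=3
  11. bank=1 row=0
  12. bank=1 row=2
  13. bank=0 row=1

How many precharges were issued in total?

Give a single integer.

Acc 1: bank0 row1 -> MISS (open row1); precharges=0
Acc 2: bank0 row1 -> HIT
Acc 3: bank0 row0 -> MISS (open row0); precharges=1
Acc 4: bank1 row2 -> MISS (open row2); precharges=1
Acc 5: bank0 row1 -> MISS (open row1); precharges=2
Acc 6: bank1 row4 -> MISS (open row4); precharges=3
Acc 7: bank1 row3 -> MISS (open row3); precharges=4
Acc 8: bank1 row0 -> MISS (open row0); precharges=5
Acc 9: bank1 row3 -> MISS (open row3); precharges=6
Acc 10: bank0 row3 -> MISS (open row3); precharges=7
Acc 11: bank1 row0 -> MISS (open row0); precharges=8
Acc 12: bank1 row2 -> MISS (open row2); precharges=9
Acc 13: bank0 row1 -> MISS (open row1); precharges=10

Answer: 10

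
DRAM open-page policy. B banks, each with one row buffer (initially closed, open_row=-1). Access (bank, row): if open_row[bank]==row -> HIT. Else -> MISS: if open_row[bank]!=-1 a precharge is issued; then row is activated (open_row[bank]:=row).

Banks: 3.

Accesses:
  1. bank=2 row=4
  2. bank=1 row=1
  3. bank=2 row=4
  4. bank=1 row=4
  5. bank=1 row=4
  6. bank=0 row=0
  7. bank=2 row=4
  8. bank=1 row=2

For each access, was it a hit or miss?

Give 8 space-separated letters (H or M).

Answer: M M H M H M H M

Derivation:
Acc 1: bank2 row4 -> MISS (open row4); precharges=0
Acc 2: bank1 row1 -> MISS (open row1); precharges=0
Acc 3: bank2 row4 -> HIT
Acc 4: bank1 row4 -> MISS (open row4); precharges=1
Acc 5: bank1 row4 -> HIT
Acc 6: bank0 row0 -> MISS (open row0); precharges=1
Acc 7: bank2 row4 -> HIT
Acc 8: bank1 row2 -> MISS (open row2); precharges=2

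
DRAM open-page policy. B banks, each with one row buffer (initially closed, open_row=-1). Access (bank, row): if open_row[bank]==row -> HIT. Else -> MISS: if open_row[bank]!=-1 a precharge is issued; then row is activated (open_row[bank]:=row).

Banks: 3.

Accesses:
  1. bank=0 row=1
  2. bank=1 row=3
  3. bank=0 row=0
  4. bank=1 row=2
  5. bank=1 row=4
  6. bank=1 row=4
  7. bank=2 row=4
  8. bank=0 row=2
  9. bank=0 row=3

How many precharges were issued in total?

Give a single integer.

Acc 1: bank0 row1 -> MISS (open row1); precharges=0
Acc 2: bank1 row3 -> MISS (open row3); precharges=0
Acc 3: bank0 row0 -> MISS (open row0); precharges=1
Acc 4: bank1 row2 -> MISS (open row2); precharges=2
Acc 5: bank1 row4 -> MISS (open row4); precharges=3
Acc 6: bank1 row4 -> HIT
Acc 7: bank2 row4 -> MISS (open row4); precharges=3
Acc 8: bank0 row2 -> MISS (open row2); precharges=4
Acc 9: bank0 row3 -> MISS (open row3); precharges=5

Answer: 5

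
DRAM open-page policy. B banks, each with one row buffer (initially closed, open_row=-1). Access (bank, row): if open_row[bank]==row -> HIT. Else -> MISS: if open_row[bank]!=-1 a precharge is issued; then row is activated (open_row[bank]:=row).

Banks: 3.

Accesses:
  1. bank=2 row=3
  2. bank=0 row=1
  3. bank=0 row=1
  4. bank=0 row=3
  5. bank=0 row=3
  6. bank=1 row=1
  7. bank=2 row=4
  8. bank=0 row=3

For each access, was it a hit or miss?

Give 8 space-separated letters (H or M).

Answer: M M H M H M M H

Derivation:
Acc 1: bank2 row3 -> MISS (open row3); precharges=0
Acc 2: bank0 row1 -> MISS (open row1); precharges=0
Acc 3: bank0 row1 -> HIT
Acc 4: bank0 row3 -> MISS (open row3); precharges=1
Acc 5: bank0 row3 -> HIT
Acc 6: bank1 row1 -> MISS (open row1); precharges=1
Acc 7: bank2 row4 -> MISS (open row4); precharges=2
Acc 8: bank0 row3 -> HIT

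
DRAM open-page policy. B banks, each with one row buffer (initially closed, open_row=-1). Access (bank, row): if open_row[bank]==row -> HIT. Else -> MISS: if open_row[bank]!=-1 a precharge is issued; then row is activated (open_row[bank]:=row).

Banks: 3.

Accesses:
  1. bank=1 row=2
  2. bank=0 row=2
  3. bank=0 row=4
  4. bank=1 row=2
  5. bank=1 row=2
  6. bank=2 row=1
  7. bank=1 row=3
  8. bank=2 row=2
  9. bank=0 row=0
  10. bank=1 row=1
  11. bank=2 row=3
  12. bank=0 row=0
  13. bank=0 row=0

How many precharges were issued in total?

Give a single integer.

Acc 1: bank1 row2 -> MISS (open row2); precharges=0
Acc 2: bank0 row2 -> MISS (open row2); precharges=0
Acc 3: bank0 row4 -> MISS (open row4); precharges=1
Acc 4: bank1 row2 -> HIT
Acc 5: bank1 row2 -> HIT
Acc 6: bank2 row1 -> MISS (open row1); precharges=1
Acc 7: bank1 row3 -> MISS (open row3); precharges=2
Acc 8: bank2 row2 -> MISS (open row2); precharges=3
Acc 9: bank0 row0 -> MISS (open row0); precharges=4
Acc 10: bank1 row1 -> MISS (open row1); precharges=5
Acc 11: bank2 row3 -> MISS (open row3); precharges=6
Acc 12: bank0 row0 -> HIT
Acc 13: bank0 row0 -> HIT

Answer: 6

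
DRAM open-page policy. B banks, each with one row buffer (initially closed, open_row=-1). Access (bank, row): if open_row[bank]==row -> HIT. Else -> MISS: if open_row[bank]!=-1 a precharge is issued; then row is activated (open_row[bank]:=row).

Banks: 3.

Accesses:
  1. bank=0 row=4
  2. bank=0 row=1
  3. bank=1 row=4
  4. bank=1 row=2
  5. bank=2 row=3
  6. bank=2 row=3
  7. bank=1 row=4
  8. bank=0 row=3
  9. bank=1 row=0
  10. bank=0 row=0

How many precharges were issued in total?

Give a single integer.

Acc 1: bank0 row4 -> MISS (open row4); precharges=0
Acc 2: bank0 row1 -> MISS (open row1); precharges=1
Acc 3: bank1 row4 -> MISS (open row4); precharges=1
Acc 4: bank1 row2 -> MISS (open row2); precharges=2
Acc 5: bank2 row3 -> MISS (open row3); precharges=2
Acc 6: bank2 row3 -> HIT
Acc 7: bank1 row4 -> MISS (open row4); precharges=3
Acc 8: bank0 row3 -> MISS (open row3); precharges=4
Acc 9: bank1 row0 -> MISS (open row0); precharges=5
Acc 10: bank0 row0 -> MISS (open row0); precharges=6

Answer: 6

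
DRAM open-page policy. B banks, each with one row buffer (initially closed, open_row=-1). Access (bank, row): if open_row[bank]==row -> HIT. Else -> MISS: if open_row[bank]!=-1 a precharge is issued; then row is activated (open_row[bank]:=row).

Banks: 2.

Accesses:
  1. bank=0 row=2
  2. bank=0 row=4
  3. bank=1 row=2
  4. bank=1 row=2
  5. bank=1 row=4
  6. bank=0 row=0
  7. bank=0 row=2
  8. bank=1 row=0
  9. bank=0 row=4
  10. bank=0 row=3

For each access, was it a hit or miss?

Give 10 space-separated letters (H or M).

Answer: M M M H M M M M M M

Derivation:
Acc 1: bank0 row2 -> MISS (open row2); precharges=0
Acc 2: bank0 row4 -> MISS (open row4); precharges=1
Acc 3: bank1 row2 -> MISS (open row2); precharges=1
Acc 4: bank1 row2 -> HIT
Acc 5: bank1 row4 -> MISS (open row4); precharges=2
Acc 6: bank0 row0 -> MISS (open row0); precharges=3
Acc 7: bank0 row2 -> MISS (open row2); precharges=4
Acc 8: bank1 row0 -> MISS (open row0); precharges=5
Acc 9: bank0 row4 -> MISS (open row4); precharges=6
Acc 10: bank0 row3 -> MISS (open row3); precharges=7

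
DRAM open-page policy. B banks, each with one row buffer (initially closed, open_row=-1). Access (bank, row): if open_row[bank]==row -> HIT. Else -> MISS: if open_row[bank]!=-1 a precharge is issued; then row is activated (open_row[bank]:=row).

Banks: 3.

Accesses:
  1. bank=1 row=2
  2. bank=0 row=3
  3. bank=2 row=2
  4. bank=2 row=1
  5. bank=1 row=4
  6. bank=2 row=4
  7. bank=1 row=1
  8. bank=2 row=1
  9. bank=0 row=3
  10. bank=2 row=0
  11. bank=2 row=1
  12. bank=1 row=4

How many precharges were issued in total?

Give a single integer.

Acc 1: bank1 row2 -> MISS (open row2); precharges=0
Acc 2: bank0 row3 -> MISS (open row3); precharges=0
Acc 3: bank2 row2 -> MISS (open row2); precharges=0
Acc 4: bank2 row1 -> MISS (open row1); precharges=1
Acc 5: bank1 row4 -> MISS (open row4); precharges=2
Acc 6: bank2 row4 -> MISS (open row4); precharges=3
Acc 7: bank1 row1 -> MISS (open row1); precharges=4
Acc 8: bank2 row1 -> MISS (open row1); precharges=5
Acc 9: bank0 row3 -> HIT
Acc 10: bank2 row0 -> MISS (open row0); precharges=6
Acc 11: bank2 row1 -> MISS (open row1); precharges=7
Acc 12: bank1 row4 -> MISS (open row4); precharges=8

Answer: 8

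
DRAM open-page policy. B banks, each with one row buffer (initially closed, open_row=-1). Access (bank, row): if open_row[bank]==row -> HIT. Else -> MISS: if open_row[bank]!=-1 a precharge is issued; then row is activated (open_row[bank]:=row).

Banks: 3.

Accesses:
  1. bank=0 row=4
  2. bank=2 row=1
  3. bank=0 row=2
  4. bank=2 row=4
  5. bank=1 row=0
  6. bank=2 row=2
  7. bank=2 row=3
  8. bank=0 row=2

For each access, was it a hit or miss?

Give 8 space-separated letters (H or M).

Acc 1: bank0 row4 -> MISS (open row4); precharges=0
Acc 2: bank2 row1 -> MISS (open row1); precharges=0
Acc 3: bank0 row2 -> MISS (open row2); precharges=1
Acc 4: bank2 row4 -> MISS (open row4); precharges=2
Acc 5: bank1 row0 -> MISS (open row0); precharges=2
Acc 6: bank2 row2 -> MISS (open row2); precharges=3
Acc 7: bank2 row3 -> MISS (open row3); precharges=4
Acc 8: bank0 row2 -> HIT

Answer: M M M M M M M H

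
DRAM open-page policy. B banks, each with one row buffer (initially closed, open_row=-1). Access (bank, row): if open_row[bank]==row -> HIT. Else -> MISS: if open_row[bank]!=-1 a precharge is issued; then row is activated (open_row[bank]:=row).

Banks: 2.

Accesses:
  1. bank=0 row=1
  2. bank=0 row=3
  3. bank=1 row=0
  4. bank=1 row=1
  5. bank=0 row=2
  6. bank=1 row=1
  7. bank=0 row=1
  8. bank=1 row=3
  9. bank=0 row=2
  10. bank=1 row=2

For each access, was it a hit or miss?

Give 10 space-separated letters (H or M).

Acc 1: bank0 row1 -> MISS (open row1); precharges=0
Acc 2: bank0 row3 -> MISS (open row3); precharges=1
Acc 3: bank1 row0 -> MISS (open row0); precharges=1
Acc 4: bank1 row1 -> MISS (open row1); precharges=2
Acc 5: bank0 row2 -> MISS (open row2); precharges=3
Acc 6: bank1 row1 -> HIT
Acc 7: bank0 row1 -> MISS (open row1); precharges=4
Acc 8: bank1 row3 -> MISS (open row3); precharges=5
Acc 9: bank0 row2 -> MISS (open row2); precharges=6
Acc 10: bank1 row2 -> MISS (open row2); precharges=7

Answer: M M M M M H M M M M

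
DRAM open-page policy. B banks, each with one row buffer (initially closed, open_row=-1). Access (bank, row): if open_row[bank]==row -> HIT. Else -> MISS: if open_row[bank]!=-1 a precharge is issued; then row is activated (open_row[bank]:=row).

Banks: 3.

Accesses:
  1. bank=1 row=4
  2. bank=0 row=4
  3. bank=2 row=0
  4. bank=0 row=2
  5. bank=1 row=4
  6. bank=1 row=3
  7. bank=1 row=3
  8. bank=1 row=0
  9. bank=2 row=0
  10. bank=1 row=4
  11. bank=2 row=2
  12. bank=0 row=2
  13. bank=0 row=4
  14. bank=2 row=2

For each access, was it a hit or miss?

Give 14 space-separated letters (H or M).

Acc 1: bank1 row4 -> MISS (open row4); precharges=0
Acc 2: bank0 row4 -> MISS (open row4); precharges=0
Acc 3: bank2 row0 -> MISS (open row0); precharges=0
Acc 4: bank0 row2 -> MISS (open row2); precharges=1
Acc 5: bank1 row4 -> HIT
Acc 6: bank1 row3 -> MISS (open row3); precharges=2
Acc 7: bank1 row3 -> HIT
Acc 8: bank1 row0 -> MISS (open row0); precharges=3
Acc 9: bank2 row0 -> HIT
Acc 10: bank1 row4 -> MISS (open row4); precharges=4
Acc 11: bank2 row2 -> MISS (open row2); precharges=5
Acc 12: bank0 row2 -> HIT
Acc 13: bank0 row4 -> MISS (open row4); precharges=6
Acc 14: bank2 row2 -> HIT

Answer: M M M M H M H M H M M H M H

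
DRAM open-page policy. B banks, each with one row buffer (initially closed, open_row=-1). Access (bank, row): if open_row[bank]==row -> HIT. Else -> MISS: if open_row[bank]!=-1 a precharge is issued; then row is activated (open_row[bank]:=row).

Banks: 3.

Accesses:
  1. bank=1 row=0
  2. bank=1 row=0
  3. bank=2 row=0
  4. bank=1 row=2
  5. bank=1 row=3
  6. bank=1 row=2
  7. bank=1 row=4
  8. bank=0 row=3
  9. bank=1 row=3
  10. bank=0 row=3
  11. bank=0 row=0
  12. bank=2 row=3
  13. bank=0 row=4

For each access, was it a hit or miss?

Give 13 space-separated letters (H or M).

Acc 1: bank1 row0 -> MISS (open row0); precharges=0
Acc 2: bank1 row0 -> HIT
Acc 3: bank2 row0 -> MISS (open row0); precharges=0
Acc 4: bank1 row2 -> MISS (open row2); precharges=1
Acc 5: bank1 row3 -> MISS (open row3); precharges=2
Acc 6: bank1 row2 -> MISS (open row2); precharges=3
Acc 7: bank1 row4 -> MISS (open row4); precharges=4
Acc 8: bank0 row3 -> MISS (open row3); precharges=4
Acc 9: bank1 row3 -> MISS (open row3); precharges=5
Acc 10: bank0 row3 -> HIT
Acc 11: bank0 row0 -> MISS (open row0); precharges=6
Acc 12: bank2 row3 -> MISS (open row3); precharges=7
Acc 13: bank0 row4 -> MISS (open row4); precharges=8

Answer: M H M M M M M M M H M M M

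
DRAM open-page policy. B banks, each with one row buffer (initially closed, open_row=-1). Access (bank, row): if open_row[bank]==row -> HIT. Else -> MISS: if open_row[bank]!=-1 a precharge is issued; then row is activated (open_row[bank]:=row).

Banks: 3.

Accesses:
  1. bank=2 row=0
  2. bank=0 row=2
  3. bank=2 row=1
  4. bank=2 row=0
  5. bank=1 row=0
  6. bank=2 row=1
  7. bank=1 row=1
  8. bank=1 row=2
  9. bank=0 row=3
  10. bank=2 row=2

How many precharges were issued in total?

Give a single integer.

Answer: 7

Derivation:
Acc 1: bank2 row0 -> MISS (open row0); precharges=0
Acc 2: bank0 row2 -> MISS (open row2); precharges=0
Acc 3: bank2 row1 -> MISS (open row1); precharges=1
Acc 4: bank2 row0 -> MISS (open row0); precharges=2
Acc 5: bank1 row0 -> MISS (open row0); precharges=2
Acc 6: bank2 row1 -> MISS (open row1); precharges=3
Acc 7: bank1 row1 -> MISS (open row1); precharges=4
Acc 8: bank1 row2 -> MISS (open row2); precharges=5
Acc 9: bank0 row3 -> MISS (open row3); precharges=6
Acc 10: bank2 row2 -> MISS (open row2); precharges=7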